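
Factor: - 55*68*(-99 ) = 2^2*3^2 * 5^1*11^2 * 17^1 = 370260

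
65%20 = 5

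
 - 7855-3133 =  - 10988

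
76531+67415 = 143946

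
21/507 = 7/169= 0.04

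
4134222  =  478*8649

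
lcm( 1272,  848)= 2544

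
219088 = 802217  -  583129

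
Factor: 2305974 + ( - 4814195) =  - 2508221  =  -991^1*2531^1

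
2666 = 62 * 43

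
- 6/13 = - 6/13 = -0.46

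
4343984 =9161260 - 4817276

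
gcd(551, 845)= 1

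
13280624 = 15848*838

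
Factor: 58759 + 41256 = 100015 = 5^1*83^1*241^1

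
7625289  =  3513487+4111802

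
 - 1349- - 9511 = 8162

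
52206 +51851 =104057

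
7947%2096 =1659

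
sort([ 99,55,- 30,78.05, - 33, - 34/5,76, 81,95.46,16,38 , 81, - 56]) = [ - 56, - 33, - 30, - 34/5,16, 38,55,76,78.05,81, 81,95.46, 99]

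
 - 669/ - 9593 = 669/9593 =0.07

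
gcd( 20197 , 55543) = 1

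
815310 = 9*90590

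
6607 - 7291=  - 684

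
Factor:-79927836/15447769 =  - 2^2*3^1*2477^1*2689^1*  15447769^( - 1)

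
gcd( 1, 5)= 1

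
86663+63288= 149951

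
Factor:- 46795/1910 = - 49/2 = -2^( - 1 )*7^2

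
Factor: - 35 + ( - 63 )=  - 98 = -  2^1*7^2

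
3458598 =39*88682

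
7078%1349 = 333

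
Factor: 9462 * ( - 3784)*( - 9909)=2^4*3^4*  11^1*19^1 * 43^1*83^1*367^1 = 354783897072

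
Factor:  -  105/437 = - 3^1*5^1*7^1*19^( - 1)*23^( - 1)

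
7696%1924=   0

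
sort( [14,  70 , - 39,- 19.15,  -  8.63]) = [ -39, - 19.15,-8.63,14, 70 ]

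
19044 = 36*529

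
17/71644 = 17/71644 = 0.00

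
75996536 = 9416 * 8071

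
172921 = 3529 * 49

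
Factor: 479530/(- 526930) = -607/667=- 23^( - 1)*29^(-1)*607^1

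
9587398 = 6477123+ 3110275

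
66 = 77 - 11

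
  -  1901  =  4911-6812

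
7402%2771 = 1860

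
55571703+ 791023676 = 846595379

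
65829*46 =3028134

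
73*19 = 1387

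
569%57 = 56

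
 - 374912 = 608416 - 983328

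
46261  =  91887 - 45626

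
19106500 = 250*76426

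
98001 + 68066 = 166067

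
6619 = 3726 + 2893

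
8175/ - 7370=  - 1635/1474   =  -1.11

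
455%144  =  23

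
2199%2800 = 2199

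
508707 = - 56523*(-9) 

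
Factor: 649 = 11^1*59^1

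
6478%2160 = 2158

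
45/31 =1+14/31 = 1.45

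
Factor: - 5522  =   - 2^1*11^1*251^1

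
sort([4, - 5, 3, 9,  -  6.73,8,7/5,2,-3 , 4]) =[-6.73,-5, - 3, 7/5 , 2, 3,  4  ,  4, 8,9]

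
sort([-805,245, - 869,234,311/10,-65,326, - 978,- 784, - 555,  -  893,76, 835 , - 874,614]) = [ -978, - 893, - 874,-869,-805, -784, - 555,  -  65, 311/10,76,  234,245,326,614,835]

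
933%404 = 125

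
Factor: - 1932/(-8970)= 2^1*5^( - 1) * 7^1*13^( - 1 ) = 14/65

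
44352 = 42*1056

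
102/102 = 1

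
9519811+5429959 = 14949770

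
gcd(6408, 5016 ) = 24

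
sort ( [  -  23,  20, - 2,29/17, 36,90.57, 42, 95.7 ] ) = [ - 23, - 2, 29/17, 20 , 36, 42,  90.57,  95.7] 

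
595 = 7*85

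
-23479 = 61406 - 84885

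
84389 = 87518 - 3129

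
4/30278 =2/15139 = 0.00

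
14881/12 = 1240 + 1/12= 1240.08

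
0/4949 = 0 = 0.00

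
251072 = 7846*32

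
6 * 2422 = 14532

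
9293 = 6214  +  3079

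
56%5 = 1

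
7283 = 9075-1792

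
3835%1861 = 113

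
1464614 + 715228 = 2179842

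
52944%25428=2088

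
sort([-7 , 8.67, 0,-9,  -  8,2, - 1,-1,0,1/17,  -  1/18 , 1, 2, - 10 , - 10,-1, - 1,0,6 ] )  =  [ - 10,-10, - 9, - 8, - 7, - 1,-1, - 1, - 1, - 1/18,0, 0,0,1/17, 1,2,2, 6, 8.67] 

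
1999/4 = 499 + 3/4 = 499.75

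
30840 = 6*5140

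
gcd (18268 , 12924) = 4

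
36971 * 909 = 33606639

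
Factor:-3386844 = - 2^2 * 3^2  *94079^1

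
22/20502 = 11/10251 = 0.00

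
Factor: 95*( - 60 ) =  - 5700 = - 2^2* 3^1*5^2*19^1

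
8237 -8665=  - 428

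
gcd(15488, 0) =15488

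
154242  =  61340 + 92902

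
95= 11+84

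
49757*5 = 248785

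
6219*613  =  3812247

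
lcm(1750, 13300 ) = 66500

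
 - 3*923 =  - 2769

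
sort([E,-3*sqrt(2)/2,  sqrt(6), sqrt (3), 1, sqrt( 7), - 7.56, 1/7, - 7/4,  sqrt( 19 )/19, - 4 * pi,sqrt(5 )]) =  [ - 4*pi, - 7.56, - 3*sqrt( 2) /2, - 7/4, 1/7, sqrt(19 ) /19, 1 , sqrt(3), sqrt ( 5) , sqrt(6),sqrt(7 ), E]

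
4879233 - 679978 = 4199255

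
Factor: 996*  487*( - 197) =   -  2^2 * 3^1*83^1*197^1*487^1 = - 95555244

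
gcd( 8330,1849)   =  1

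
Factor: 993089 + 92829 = 1085918 = 2^1 * 229^1*2371^1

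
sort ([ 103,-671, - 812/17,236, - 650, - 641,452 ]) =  [ - 671, - 650,  -  641, - 812/17,103,236, 452] 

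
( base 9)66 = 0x3C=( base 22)2G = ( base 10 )60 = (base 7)114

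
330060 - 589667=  - 259607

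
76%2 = 0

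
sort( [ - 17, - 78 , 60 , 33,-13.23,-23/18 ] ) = [ - 78, - 17, - 13.23, - 23/18,33, 60]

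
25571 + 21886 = 47457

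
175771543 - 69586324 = 106185219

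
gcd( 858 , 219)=3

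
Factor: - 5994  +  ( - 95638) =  - 101632 = -  2^8*397^1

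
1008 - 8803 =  - 7795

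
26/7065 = 26/7065  =  0.00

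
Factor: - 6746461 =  -6746461^1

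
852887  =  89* 9583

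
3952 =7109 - 3157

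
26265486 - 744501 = 25520985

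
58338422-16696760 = 41641662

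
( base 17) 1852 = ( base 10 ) 7312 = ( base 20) I5C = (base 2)1110010010000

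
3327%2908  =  419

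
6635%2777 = 1081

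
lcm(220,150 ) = 3300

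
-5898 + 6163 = 265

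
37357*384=14345088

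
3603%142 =53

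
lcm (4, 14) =28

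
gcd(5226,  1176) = 6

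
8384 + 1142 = 9526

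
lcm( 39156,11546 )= 900588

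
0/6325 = 0 = 0.00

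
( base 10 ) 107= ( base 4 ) 1223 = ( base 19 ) 5c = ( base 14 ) 79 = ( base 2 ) 1101011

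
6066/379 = 16+ 2/379 = 16.01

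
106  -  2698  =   - 2592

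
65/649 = 65/649 = 0.10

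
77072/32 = 4817/2= 2408.50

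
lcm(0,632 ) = 0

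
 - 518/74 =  - 7 = - 7.00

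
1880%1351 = 529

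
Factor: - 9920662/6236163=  -2^1 * 3^(  -  3)*37^1  *  79^1*1697^1 * 230969^( - 1 )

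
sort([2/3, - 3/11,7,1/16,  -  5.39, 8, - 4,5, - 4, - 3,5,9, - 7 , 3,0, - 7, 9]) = [ - 7 , - 7 , - 5.39, - 4, - 4,-3 , - 3/11, 0, 1/16, 2/3, 3,5, 5, 7 , 8,9, 9]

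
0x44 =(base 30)28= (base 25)2i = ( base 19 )3b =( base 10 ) 68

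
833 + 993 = 1826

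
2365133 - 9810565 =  - 7445432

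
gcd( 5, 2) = 1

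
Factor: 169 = 13^2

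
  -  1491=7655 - 9146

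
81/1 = 81=81.00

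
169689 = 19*8931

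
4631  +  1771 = 6402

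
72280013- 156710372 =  - 84430359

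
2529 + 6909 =9438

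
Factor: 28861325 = 5^2*17^1*59^1 * 1151^1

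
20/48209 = 20/48209 = 0.00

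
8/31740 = 2/7935 =0.00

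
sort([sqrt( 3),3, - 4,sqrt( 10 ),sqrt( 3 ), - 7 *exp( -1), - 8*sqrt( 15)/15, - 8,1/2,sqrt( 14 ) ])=[ - 8,  -  4, - 7  *  exp( - 1),-8*sqrt ( 15 ) /15, 1/2,  sqrt(3 ),sqrt(3 ),  3, sqrt( 10), sqrt(14 )]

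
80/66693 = 80/66693 = 0.00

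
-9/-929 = 9/929  =  0.01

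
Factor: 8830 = 2^1*5^1 * 883^1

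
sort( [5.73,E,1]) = [1 , E, 5.73 ]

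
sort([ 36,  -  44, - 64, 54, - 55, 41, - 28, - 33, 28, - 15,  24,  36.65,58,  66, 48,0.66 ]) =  [ - 64 , - 55, - 44, - 33,  -  28, - 15, 0.66, 24,28 , 36,36.65,41,48, 54, 58, 66 ] 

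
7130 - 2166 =4964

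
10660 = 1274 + 9386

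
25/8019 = 25/8019 = 0.00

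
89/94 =89/94 = 0.95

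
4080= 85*48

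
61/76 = 61/76 = 0.80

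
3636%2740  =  896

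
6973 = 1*6973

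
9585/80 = 1917/16 = 119.81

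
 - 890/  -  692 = 1 + 99/346 = 1.29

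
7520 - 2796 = 4724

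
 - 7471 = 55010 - 62481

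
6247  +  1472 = 7719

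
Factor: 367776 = 2^5*3^2* 1277^1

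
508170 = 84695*6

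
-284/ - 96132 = 71/24033 = 0.00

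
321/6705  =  107/2235 = 0.05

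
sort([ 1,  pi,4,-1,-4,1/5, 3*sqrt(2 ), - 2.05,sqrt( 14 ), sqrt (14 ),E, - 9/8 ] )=[ - 4,  -  2.05,-9/8, - 1,  1/5,1,E,  pi,sqrt(14 ),sqrt( 14 ),4, 3*sqrt(2)] 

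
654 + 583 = 1237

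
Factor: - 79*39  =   - 3^1*13^1*79^1 = -3081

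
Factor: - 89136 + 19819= - 69317^1 = -  69317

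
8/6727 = 8/6727 = 0.00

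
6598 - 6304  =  294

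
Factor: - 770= - 2^1*5^1*7^1 * 11^1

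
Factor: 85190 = 2^1*5^1*7^1*1217^1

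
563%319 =244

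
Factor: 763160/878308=190790/219577 = 2^1*5^1*19079^1*219577^( - 1 ) 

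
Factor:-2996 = - 2^2*7^1*107^1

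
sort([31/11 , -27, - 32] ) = [ - 32, - 27,31/11 ]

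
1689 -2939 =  - 1250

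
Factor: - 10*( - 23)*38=8740 = 2^2 *5^1*19^1*23^1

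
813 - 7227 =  - 6414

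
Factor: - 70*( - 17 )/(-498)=- 3^(-1 )*5^1*7^1*17^1*83^(-1 )= - 595/249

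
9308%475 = 283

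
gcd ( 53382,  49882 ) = 14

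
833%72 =41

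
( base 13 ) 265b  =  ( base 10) 5484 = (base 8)12554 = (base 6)41220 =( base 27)7E3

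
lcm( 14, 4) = 28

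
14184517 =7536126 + 6648391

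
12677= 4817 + 7860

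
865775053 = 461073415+404701638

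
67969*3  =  203907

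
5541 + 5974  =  11515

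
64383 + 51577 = 115960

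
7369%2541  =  2287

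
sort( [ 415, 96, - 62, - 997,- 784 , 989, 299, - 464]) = [ - 997, - 784, - 464,- 62, 96, 299, 415,989]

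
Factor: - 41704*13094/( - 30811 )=2^4 * 11^( - 1)*13^1*401^1 * 2801^( - 1 )*6547^1 = 546072176/30811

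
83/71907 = 83/71907 =0.00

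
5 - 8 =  - 3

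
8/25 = 8/25  =  0.32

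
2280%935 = 410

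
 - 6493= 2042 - 8535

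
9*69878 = 628902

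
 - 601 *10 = - 6010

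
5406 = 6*901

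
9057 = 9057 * 1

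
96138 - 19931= 76207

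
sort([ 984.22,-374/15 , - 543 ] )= [ - 543 , -374/15, 984.22] 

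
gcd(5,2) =1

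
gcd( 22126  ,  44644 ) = 2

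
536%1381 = 536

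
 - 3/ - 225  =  1/75 = 0.01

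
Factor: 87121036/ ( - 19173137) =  - 2^2*31^1*251^( - 1 )*76387^( - 1 )*702589^1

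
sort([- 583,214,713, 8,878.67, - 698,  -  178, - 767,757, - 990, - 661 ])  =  [ - 990,- 767  ,-698,-661, - 583, - 178, 8,  214,  713,757,878.67] 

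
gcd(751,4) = 1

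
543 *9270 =5033610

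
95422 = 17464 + 77958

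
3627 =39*93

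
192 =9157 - 8965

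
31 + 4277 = 4308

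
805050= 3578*225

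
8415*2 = 16830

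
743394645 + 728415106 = 1471809751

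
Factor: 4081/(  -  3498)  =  -7/6 = - 2^ (-1 )*3^( -1 )*7^1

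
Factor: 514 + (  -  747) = -233^1  =  -233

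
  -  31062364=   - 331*93844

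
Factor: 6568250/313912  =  2^( - 2)*5^3 * 13^1*43^1 *47^1*39239^(-1) =3284125/156956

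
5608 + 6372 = 11980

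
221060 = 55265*4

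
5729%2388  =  953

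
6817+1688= 8505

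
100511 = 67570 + 32941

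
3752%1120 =392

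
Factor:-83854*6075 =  - 2^1*3^5*5^2*41927^1 = - 509413050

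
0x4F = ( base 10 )79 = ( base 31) 2h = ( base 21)3g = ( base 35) 29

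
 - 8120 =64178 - 72298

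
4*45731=182924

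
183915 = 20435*9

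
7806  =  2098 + 5708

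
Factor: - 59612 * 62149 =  - 3704826188 = - 2^2*7^1*19^1*2129^1*3271^1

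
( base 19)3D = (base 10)70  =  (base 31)28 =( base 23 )31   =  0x46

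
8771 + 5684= 14455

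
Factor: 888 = 2^3*3^1*37^1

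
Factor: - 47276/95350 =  - 2^1*5^(  -  2 )*53^1*223^1*1907^(-1 )=- 23638/47675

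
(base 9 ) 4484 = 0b110011110100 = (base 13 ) 1681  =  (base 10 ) 3316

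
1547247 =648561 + 898686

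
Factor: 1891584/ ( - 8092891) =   -  2^8 *3^2*31^ (-1 ) * 821^1*261061^( - 1)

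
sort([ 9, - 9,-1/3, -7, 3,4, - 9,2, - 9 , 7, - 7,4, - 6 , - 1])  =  [-9,- 9 , - 9, - 7, - 7, - 6, - 1, - 1/3,2,3, 4,4,7,9]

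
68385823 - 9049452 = 59336371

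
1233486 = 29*42534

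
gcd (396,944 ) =4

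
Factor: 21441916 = 2^2*5360479^1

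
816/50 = 16 + 8/25 = 16.32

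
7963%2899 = 2165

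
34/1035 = 34/1035 = 0.03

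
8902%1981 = 978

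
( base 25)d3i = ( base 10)8218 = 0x201A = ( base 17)1B77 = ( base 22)GLC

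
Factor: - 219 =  - 3^1 * 73^1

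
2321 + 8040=10361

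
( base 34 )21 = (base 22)33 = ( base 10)69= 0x45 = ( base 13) 54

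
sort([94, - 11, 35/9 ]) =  [  -  11 , 35/9 , 94]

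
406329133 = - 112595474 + 518924607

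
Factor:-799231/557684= - 2^( - 2)*107^(  -  1)*131^1*1303^ ( - 1)*6101^1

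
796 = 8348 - 7552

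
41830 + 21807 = 63637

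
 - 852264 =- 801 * 1064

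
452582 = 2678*169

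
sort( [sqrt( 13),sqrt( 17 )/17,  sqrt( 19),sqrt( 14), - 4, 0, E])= [ - 4,0,sqrt( 17)/17,E, sqrt(13 ) , sqrt(14 ),sqrt( 19 )]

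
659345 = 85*7757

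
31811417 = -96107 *(-331)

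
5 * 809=4045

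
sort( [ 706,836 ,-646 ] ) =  [ - 646 , 706,836 ]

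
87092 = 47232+39860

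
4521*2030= 9177630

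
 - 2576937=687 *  ( - 3751 )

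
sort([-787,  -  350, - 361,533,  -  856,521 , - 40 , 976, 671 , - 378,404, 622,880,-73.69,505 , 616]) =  [ - 856, - 787,-378,-361, - 350, - 73.69, - 40,404,505 , 521,533, 616,622,671,  880, 976]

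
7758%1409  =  713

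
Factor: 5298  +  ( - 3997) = 1301^1 = 1301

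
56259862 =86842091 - 30582229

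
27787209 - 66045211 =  - 38258002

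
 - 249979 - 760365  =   - 1010344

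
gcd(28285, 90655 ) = 5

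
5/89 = 5/89= 0.06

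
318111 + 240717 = 558828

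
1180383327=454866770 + 725516557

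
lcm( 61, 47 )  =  2867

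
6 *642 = 3852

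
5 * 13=65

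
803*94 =75482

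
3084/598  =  5 + 47/299 = 5.16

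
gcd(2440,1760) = 40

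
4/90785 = 4/90785=0.00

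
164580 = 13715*12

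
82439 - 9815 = 72624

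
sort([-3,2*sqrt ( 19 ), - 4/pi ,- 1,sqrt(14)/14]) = [ - 3, - 4/pi,  -  1, sqrt( 14)/14,2*sqrt( 19 ) ]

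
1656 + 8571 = 10227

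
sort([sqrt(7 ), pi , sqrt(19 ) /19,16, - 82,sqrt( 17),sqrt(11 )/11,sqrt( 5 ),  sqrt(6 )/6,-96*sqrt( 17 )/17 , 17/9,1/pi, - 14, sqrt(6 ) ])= [- 82, - 96*sqrt (17)/17, - 14, sqrt(19 )/19,  sqrt( 11 ) /11,1/pi, sqrt( 6)/6, 17/9 , sqrt( 5),  sqrt(6) , sqrt(7),pi,sqrt(17),16] 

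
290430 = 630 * 461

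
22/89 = 22/89 = 0.25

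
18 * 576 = 10368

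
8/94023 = 8/94023 = 0.00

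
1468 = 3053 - 1585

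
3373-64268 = - 60895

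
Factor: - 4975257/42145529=  -  3^1*7^1*59^( - 1)*71^( - 1) * 10061^( - 1)*236917^1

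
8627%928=275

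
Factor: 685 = 5^1*137^1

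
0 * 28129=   0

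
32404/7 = 4629+1/7  =  4629.14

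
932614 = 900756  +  31858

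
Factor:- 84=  - 2^2*3^1* 7^1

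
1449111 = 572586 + 876525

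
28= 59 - 31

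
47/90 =47/90=0.52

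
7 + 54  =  61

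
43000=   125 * 344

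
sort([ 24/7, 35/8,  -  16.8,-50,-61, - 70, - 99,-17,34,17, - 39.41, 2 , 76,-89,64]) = [ - 99,-89,-70 , - 61, - 50, - 39.41, - 17, - 16.8 , 2,24/7,35/8,17 , 34, 64, 76 ] 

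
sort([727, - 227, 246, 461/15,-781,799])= [- 781,-227, 461/15,246,727,799]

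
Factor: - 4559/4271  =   - 47^1*97^1*4271^( - 1 ) 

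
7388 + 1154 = 8542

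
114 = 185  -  71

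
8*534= 4272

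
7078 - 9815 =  - 2737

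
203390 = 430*473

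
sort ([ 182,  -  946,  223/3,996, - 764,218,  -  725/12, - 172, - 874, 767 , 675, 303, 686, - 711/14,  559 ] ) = [ - 946,- 874, - 764, - 172, - 725/12, - 711/14, 223/3, 182, 218,303,559 , 675,686, 767, 996 ]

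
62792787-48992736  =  13800051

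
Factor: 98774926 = 2^1*23^1*2147281^1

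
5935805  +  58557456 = 64493261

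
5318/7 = 759  +  5/7 = 759.71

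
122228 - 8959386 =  - 8837158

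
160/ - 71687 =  - 160/71687 =- 0.00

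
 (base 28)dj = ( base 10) 383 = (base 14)1D5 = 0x17f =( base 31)cb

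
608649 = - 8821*( - 69)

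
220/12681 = 220/12681=0.02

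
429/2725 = 429/2725 = 0.16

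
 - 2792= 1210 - 4002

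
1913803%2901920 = 1913803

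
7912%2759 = 2394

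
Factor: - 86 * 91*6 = - 46956 = -  2^2 * 3^1 * 7^1 * 13^1 * 43^1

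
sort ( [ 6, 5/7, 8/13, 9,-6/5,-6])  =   [ - 6,-6/5, 8/13, 5/7,  6,9] 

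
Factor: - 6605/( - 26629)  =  5^1 *31^ ( - 1 )*859^( - 1 )*1321^1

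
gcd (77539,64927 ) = 1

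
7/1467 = 7/1467 = 0.00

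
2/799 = 2/799 = 0.00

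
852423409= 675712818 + 176710591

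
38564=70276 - 31712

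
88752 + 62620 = 151372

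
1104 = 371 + 733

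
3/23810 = 3/23810= 0.00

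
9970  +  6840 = 16810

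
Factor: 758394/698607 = 2^1*463^1*853^( - 1 ) = 926/853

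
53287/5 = 10657+2/5 = 10657.40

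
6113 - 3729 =2384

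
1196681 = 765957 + 430724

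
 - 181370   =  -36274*5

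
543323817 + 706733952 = 1250057769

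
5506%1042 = 296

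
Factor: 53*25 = 1325 = 5^2 * 53^1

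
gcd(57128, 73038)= 74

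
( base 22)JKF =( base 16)25b3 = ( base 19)17di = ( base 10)9651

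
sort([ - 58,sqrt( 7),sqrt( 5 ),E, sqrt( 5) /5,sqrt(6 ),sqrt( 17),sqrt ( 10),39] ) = [ - 58, sqrt( 5 )/5,sqrt( 5),sqrt(6),sqrt( 7),E,sqrt( 10 ),sqrt( 17 ),39 ] 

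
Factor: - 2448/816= - 3^1 = -  3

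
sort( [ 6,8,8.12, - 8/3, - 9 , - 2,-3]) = [-9,-3, - 8/3,-2 , 6 , 8,8.12] 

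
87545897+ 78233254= 165779151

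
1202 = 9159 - 7957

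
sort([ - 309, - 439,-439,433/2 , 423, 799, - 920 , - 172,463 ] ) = [  -  920, -439,  -  439,-309, - 172,433/2, 423, 463 , 799]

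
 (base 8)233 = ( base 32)4r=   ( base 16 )9B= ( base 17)92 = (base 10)155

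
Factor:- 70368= -2^5*3^1 * 733^1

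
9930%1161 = 642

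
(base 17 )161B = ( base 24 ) be3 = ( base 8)15023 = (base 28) 8EB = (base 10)6675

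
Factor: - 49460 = - 2^2  *5^1*2473^1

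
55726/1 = 55726 = 55726.00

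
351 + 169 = 520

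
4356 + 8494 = 12850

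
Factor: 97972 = 2^2*7^1 * 3499^1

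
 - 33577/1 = - 33577 = - 33577.00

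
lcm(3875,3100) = 15500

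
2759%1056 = 647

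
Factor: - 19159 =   -  7^2*17^1* 23^1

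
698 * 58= 40484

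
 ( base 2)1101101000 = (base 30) T2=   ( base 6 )4012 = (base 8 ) 1550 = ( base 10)872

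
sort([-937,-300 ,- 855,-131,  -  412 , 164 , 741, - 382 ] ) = [- 937, - 855,-412,-382,-300 , - 131,164,  741]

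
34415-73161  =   - 38746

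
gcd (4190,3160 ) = 10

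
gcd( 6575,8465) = 5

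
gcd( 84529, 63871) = 1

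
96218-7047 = 89171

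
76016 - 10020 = 65996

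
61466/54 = 1138 + 7/27=1138.26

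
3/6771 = 1/2257 = 0.00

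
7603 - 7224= 379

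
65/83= 65/83 = 0.78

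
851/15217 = 851/15217 = 0.06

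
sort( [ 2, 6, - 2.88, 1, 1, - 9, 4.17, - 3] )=[ - 9, - 3, - 2.88, 1 , 1,  2,4.17, 6]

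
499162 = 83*6014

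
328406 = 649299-320893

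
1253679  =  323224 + 930455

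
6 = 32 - 26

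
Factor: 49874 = 2^1*11^1*2267^1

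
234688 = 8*29336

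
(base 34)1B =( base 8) 55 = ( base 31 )1e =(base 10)45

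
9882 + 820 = 10702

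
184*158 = 29072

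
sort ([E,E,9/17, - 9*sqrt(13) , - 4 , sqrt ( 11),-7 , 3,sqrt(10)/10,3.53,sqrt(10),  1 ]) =[ - 9*sqrt( 13 ), - 7, - 4, sqrt( 10)/10 , 9/17,1,  E, E, 3, sqrt(10),sqrt ( 11) , 3.53]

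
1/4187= 1/4187  =  0.00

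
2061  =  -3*(  -  687)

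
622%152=14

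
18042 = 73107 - 55065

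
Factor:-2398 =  - 2^1*11^1  *109^1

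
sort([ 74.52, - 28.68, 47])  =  [-28.68,47,74.52 ]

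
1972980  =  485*4068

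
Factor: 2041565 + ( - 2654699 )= - 613134 = - 2^1*3^2*23^1 * 1481^1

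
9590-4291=5299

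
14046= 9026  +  5020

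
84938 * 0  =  0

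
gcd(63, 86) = 1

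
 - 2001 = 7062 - 9063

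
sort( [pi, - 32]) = [-32 , pi ] 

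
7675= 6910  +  765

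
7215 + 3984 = 11199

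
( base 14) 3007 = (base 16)202f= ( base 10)8239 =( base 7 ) 33010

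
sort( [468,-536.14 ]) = [ - 536.14, 468]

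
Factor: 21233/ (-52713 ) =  - 3^(  -  2 )*17^1*1249^1*5857^( - 1 ) 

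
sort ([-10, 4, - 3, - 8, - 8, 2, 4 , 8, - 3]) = [ - 10, - 8, - 8, - 3, - 3, 2, 4, 4,8]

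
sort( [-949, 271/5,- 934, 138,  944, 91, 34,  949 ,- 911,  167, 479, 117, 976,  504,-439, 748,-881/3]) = [ - 949,-934,-911,  -  439, - 881/3, 34, 271/5,91, 117, 138, 167,479,504 , 748,944,  949,976]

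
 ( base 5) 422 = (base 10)112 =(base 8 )160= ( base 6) 304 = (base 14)80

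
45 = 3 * 15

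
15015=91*165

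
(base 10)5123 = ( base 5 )130443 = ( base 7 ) 20636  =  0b1010000000011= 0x1403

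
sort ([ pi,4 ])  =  [ pi, 4]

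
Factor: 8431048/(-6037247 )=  - 2^3*17^1*23^( -1)*47^1 *1319^1*262489^( - 1)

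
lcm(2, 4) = 4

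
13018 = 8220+4798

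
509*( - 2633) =-1340197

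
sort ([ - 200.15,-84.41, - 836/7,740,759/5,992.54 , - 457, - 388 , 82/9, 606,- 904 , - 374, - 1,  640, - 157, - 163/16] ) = [ - 904, - 457, - 388, - 374  ,  -  200.15 , - 157 , - 836/7, - 84.41 ,-163/16,-1,82/9,759/5,606 , 640, 740,992.54]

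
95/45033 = 95/45033 = 0.00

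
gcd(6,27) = 3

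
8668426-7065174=1603252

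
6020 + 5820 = 11840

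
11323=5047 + 6276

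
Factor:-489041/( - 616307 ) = 7^1*19^1*3677^1  *616307^( - 1)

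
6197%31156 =6197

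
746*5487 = 4093302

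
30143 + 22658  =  52801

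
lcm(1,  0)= 0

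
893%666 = 227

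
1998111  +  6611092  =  8609203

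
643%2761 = 643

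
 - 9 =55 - 64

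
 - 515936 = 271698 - 787634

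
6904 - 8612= - 1708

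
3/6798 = 1/2266 = 0.00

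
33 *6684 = 220572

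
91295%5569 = 2191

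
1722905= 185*9313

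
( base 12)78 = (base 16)5C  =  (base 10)92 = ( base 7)161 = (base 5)332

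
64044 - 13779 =50265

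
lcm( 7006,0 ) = 0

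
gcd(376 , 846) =94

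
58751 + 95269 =154020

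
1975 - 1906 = 69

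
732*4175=3056100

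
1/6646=1/6646 = 0.00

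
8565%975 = 765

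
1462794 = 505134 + 957660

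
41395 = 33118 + 8277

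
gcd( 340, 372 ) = 4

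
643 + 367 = 1010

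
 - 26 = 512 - 538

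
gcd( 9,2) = 1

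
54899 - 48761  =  6138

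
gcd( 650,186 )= 2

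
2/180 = 1/90 = 0.01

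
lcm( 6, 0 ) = 0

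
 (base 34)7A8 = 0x20F8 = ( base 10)8440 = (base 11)6383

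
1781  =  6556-4775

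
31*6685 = 207235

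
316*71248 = 22514368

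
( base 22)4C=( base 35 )2U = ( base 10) 100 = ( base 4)1210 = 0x64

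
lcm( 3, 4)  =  12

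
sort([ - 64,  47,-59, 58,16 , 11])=[  -  64,  -  59,11,16,47, 58 ]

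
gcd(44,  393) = 1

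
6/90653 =6/90653 =0.00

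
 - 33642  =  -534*63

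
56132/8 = 14033/2  =  7016.50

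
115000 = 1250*92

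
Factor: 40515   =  3^1* 5^1*37^1 * 73^1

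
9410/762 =12+133/381 = 12.35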